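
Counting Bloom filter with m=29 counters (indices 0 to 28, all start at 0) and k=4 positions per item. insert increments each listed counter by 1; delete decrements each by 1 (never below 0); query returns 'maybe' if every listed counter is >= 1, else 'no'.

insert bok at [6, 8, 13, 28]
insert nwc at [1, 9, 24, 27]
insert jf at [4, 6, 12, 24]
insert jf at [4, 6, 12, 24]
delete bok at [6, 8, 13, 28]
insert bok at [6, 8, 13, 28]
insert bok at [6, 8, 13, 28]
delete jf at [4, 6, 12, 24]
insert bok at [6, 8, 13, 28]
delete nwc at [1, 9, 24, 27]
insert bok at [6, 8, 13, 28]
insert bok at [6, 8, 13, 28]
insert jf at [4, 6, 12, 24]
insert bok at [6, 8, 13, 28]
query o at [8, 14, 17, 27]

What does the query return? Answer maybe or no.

Step 1: insert bok at [6, 8, 13, 28] -> counters=[0,0,0,0,0,0,1,0,1,0,0,0,0,1,0,0,0,0,0,0,0,0,0,0,0,0,0,0,1]
Step 2: insert nwc at [1, 9, 24, 27] -> counters=[0,1,0,0,0,0,1,0,1,1,0,0,0,1,0,0,0,0,0,0,0,0,0,0,1,0,0,1,1]
Step 3: insert jf at [4, 6, 12, 24] -> counters=[0,1,0,0,1,0,2,0,1,1,0,0,1,1,0,0,0,0,0,0,0,0,0,0,2,0,0,1,1]
Step 4: insert jf at [4, 6, 12, 24] -> counters=[0,1,0,0,2,0,3,0,1,1,0,0,2,1,0,0,0,0,0,0,0,0,0,0,3,0,0,1,1]
Step 5: delete bok at [6, 8, 13, 28] -> counters=[0,1,0,0,2,0,2,0,0,1,0,0,2,0,0,0,0,0,0,0,0,0,0,0,3,0,0,1,0]
Step 6: insert bok at [6, 8, 13, 28] -> counters=[0,1,0,0,2,0,3,0,1,1,0,0,2,1,0,0,0,0,0,0,0,0,0,0,3,0,0,1,1]
Step 7: insert bok at [6, 8, 13, 28] -> counters=[0,1,0,0,2,0,4,0,2,1,0,0,2,2,0,0,0,0,0,0,0,0,0,0,3,0,0,1,2]
Step 8: delete jf at [4, 6, 12, 24] -> counters=[0,1,0,0,1,0,3,0,2,1,0,0,1,2,0,0,0,0,0,0,0,0,0,0,2,0,0,1,2]
Step 9: insert bok at [6, 8, 13, 28] -> counters=[0,1,0,0,1,0,4,0,3,1,0,0,1,3,0,0,0,0,0,0,0,0,0,0,2,0,0,1,3]
Step 10: delete nwc at [1, 9, 24, 27] -> counters=[0,0,0,0,1,0,4,0,3,0,0,0,1,3,0,0,0,0,0,0,0,0,0,0,1,0,0,0,3]
Step 11: insert bok at [6, 8, 13, 28] -> counters=[0,0,0,0,1,0,5,0,4,0,0,0,1,4,0,0,0,0,0,0,0,0,0,0,1,0,0,0,4]
Step 12: insert bok at [6, 8, 13, 28] -> counters=[0,0,0,0,1,0,6,0,5,0,0,0,1,5,0,0,0,0,0,0,0,0,0,0,1,0,0,0,5]
Step 13: insert jf at [4, 6, 12, 24] -> counters=[0,0,0,0,2,0,7,0,5,0,0,0,2,5,0,0,0,0,0,0,0,0,0,0,2,0,0,0,5]
Step 14: insert bok at [6, 8, 13, 28] -> counters=[0,0,0,0,2,0,8,0,6,0,0,0,2,6,0,0,0,0,0,0,0,0,0,0,2,0,0,0,6]
Query o: check counters[8]=6 counters[14]=0 counters[17]=0 counters[27]=0 -> no

Answer: no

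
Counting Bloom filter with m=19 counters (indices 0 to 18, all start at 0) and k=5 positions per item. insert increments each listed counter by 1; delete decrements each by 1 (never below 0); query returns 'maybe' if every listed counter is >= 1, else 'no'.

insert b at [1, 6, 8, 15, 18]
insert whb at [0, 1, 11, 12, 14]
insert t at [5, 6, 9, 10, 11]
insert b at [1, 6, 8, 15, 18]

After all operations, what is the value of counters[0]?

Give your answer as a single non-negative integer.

Answer: 1

Derivation:
Step 1: insert b at [1, 6, 8, 15, 18] -> counters=[0,1,0,0,0,0,1,0,1,0,0,0,0,0,0,1,0,0,1]
Step 2: insert whb at [0, 1, 11, 12, 14] -> counters=[1,2,0,0,0,0,1,0,1,0,0,1,1,0,1,1,0,0,1]
Step 3: insert t at [5, 6, 9, 10, 11] -> counters=[1,2,0,0,0,1,2,0,1,1,1,2,1,0,1,1,0,0,1]
Step 4: insert b at [1, 6, 8, 15, 18] -> counters=[1,3,0,0,0,1,3,0,2,1,1,2,1,0,1,2,0,0,2]
Final counters=[1,3,0,0,0,1,3,0,2,1,1,2,1,0,1,2,0,0,2] -> counters[0]=1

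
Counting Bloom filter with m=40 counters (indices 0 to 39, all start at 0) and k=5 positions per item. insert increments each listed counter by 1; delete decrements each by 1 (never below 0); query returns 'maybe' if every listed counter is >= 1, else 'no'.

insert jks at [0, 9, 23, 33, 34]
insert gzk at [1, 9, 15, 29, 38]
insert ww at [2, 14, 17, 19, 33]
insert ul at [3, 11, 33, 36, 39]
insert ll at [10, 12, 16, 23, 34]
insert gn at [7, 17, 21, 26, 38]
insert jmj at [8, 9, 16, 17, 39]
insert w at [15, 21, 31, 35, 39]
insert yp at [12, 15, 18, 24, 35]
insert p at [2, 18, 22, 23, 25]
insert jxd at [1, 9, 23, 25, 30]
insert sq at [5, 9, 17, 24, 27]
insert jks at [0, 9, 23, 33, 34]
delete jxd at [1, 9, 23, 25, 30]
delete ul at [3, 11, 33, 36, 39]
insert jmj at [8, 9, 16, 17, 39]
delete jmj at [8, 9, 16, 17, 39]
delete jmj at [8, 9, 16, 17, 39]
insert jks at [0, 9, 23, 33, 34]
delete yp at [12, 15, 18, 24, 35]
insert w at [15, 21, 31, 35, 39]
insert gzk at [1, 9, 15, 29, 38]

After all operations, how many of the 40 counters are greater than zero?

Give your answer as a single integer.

Step 1: insert jks at [0, 9, 23, 33, 34] -> counters=[1,0,0,0,0,0,0,0,0,1,0,0,0,0,0,0,0,0,0,0,0,0,0,1,0,0,0,0,0,0,0,0,0,1,1,0,0,0,0,0]
Step 2: insert gzk at [1, 9, 15, 29, 38] -> counters=[1,1,0,0,0,0,0,0,0,2,0,0,0,0,0,1,0,0,0,0,0,0,0,1,0,0,0,0,0,1,0,0,0,1,1,0,0,0,1,0]
Step 3: insert ww at [2, 14, 17, 19, 33] -> counters=[1,1,1,0,0,0,0,0,0,2,0,0,0,0,1,1,0,1,0,1,0,0,0,1,0,0,0,0,0,1,0,0,0,2,1,0,0,0,1,0]
Step 4: insert ul at [3, 11, 33, 36, 39] -> counters=[1,1,1,1,0,0,0,0,0,2,0,1,0,0,1,1,0,1,0,1,0,0,0,1,0,0,0,0,0,1,0,0,0,3,1,0,1,0,1,1]
Step 5: insert ll at [10, 12, 16, 23, 34] -> counters=[1,1,1,1,0,0,0,0,0,2,1,1,1,0,1,1,1,1,0,1,0,0,0,2,0,0,0,0,0,1,0,0,0,3,2,0,1,0,1,1]
Step 6: insert gn at [7, 17, 21, 26, 38] -> counters=[1,1,1,1,0,0,0,1,0,2,1,1,1,0,1,1,1,2,0,1,0,1,0,2,0,0,1,0,0,1,0,0,0,3,2,0,1,0,2,1]
Step 7: insert jmj at [8, 9, 16, 17, 39] -> counters=[1,1,1,1,0,0,0,1,1,3,1,1,1,0,1,1,2,3,0,1,0,1,0,2,0,0,1,0,0,1,0,0,0,3,2,0,1,0,2,2]
Step 8: insert w at [15, 21, 31, 35, 39] -> counters=[1,1,1,1,0,0,0,1,1,3,1,1,1,0,1,2,2,3,0,1,0,2,0,2,0,0,1,0,0,1,0,1,0,3,2,1,1,0,2,3]
Step 9: insert yp at [12, 15, 18, 24, 35] -> counters=[1,1,1,1,0,0,0,1,1,3,1,1,2,0,1,3,2,3,1,1,0,2,0,2,1,0,1,0,0,1,0,1,0,3,2,2,1,0,2,3]
Step 10: insert p at [2, 18, 22, 23, 25] -> counters=[1,1,2,1,0,0,0,1,1,3,1,1,2,0,1,3,2,3,2,1,0,2,1,3,1,1,1,0,0,1,0,1,0,3,2,2,1,0,2,3]
Step 11: insert jxd at [1, 9, 23, 25, 30] -> counters=[1,2,2,1,0,0,0,1,1,4,1,1,2,0,1,3,2,3,2,1,0,2,1,4,1,2,1,0,0,1,1,1,0,3,2,2,1,0,2,3]
Step 12: insert sq at [5, 9, 17, 24, 27] -> counters=[1,2,2,1,0,1,0,1,1,5,1,1,2,0,1,3,2,4,2,1,0,2,1,4,2,2,1,1,0,1,1,1,0,3,2,2,1,0,2,3]
Step 13: insert jks at [0, 9, 23, 33, 34] -> counters=[2,2,2,1,0,1,0,1,1,6,1,1,2,0,1,3,2,4,2,1,0,2,1,5,2,2,1,1,0,1,1,1,0,4,3,2,1,0,2,3]
Step 14: delete jxd at [1, 9, 23, 25, 30] -> counters=[2,1,2,1,0,1,0,1,1,5,1,1,2,0,1,3,2,4,2,1,0,2,1,4,2,1,1,1,0,1,0,1,0,4,3,2,1,0,2,3]
Step 15: delete ul at [3, 11, 33, 36, 39] -> counters=[2,1,2,0,0,1,0,1,1,5,1,0,2,0,1,3,2,4,2,1,0,2,1,4,2,1,1,1,0,1,0,1,0,3,3,2,0,0,2,2]
Step 16: insert jmj at [8, 9, 16, 17, 39] -> counters=[2,1,2,0,0,1,0,1,2,6,1,0,2,0,1,3,3,5,2,1,0,2,1,4,2,1,1,1,0,1,0,1,0,3,3,2,0,0,2,3]
Step 17: delete jmj at [8, 9, 16, 17, 39] -> counters=[2,1,2,0,0,1,0,1,1,5,1,0,2,0,1,3,2,4,2,1,0,2,1,4,2,1,1,1,0,1,0,1,0,3,3,2,0,0,2,2]
Step 18: delete jmj at [8, 9, 16, 17, 39] -> counters=[2,1,2,0,0,1,0,1,0,4,1,0,2,0,1,3,1,3,2,1,0,2,1,4,2,1,1,1,0,1,0,1,0,3,3,2,0,0,2,1]
Step 19: insert jks at [0, 9, 23, 33, 34] -> counters=[3,1,2,0,0,1,0,1,0,5,1,0,2,0,1,3,1,3,2,1,0,2,1,5,2,1,1,1,0,1,0,1,0,4,4,2,0,0,2,1]
Step 20: delete yp at [12, 15, 18, 24, 35] -> counters=[3,1,2,0,0,1,0,1,0,5,1,0,1,0,1,2,1,3,1,1,0,2,1,5,1,1,1,1,0,1,0,1,0,4,4,1,0,0,2,1]
Step 21: insert w at [15, 21, 31, 35, 39] -> counters=[3,1,2,0,0,1,0,1,0,5,1,0,1,0,1,3,1,3,1,1,0,3,1,5,1,1,1,1,0,1,0,2,0,4,4,2,0,0,2,2]
Step 22: insert gzk at [1, 9, 15, 29, 38] -> counters=[3,2,2,0,0,1,0,1,0,6,1,0,1,0,1,4,1,3,1,1,0,3,1,5,1,1,1,1,0,2,0,2,0,4,4,2,0,0,3,2]
Final counters=[3,2,2,0,0,1,0,1,0,6,1,0,1,0,1,4,1,3,1,1,0,3,1,5,1,1,1,1,0,2,0,2,0,4,4,2,0,0,3,2] -> 28 nonzero

Answer: 28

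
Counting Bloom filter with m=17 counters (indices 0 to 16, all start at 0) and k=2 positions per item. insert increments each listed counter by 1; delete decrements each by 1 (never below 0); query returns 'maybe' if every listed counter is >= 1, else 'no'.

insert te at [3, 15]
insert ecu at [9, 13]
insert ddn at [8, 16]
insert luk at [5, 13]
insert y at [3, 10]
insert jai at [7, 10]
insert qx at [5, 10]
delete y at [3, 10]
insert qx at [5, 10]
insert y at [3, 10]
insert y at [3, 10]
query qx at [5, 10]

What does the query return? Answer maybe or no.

Step 1: insert te at [3, 15] -> counters=[0,0,0,1,0,0,0,0,0,0,0,0,0,0,0,1,0]
Step 2: insert ecu at [9, 13] -> counters=[0,0,0,1,0,0,0,0,0,1,0,0,0,1,0,1,0]
Step 3: insert ddn at [8, 16] -> counters=[0,0,0,1,0,0,0,0,1,1,0,0,0,1,0,1,1]
Step 4: insert luk at [5, 13] -> counters=[0,0,0,1,0,1,0,0,1,1,0,0,0,2,0,1,1]
Step 5: insert y at [3, 10] -> counters=[0,0,0,2,0,1,0,0,1,1,1,0,0,2,0,1,1]
Step 6: insert jai at [7, 10] -> counters=[0,0,0,2,0,1,0,1,1,1,2,0,0,2,0,1,1]
Step 7: insert qx at [5, 10] -> counters=[0,0,0,2,0,2,0,1,1,1,3,0,0,2,0,1,1]
Step 8: delete y at [3, 10] -> counters=[0,0,0,1,0,2,0,1,1,1,2,0,0,2,0,1,1]
Step 9: insert qx at [5, 10] -> counters=[0,0,0,1,0,3,0,1,1,1,3,0,0,2,0,1,1]
Step 10: insert y at [3, 10] -> counters=[0,0,0,2,0,3,0,1,1,1,4,0,0,2,0,1,1]
Step 11: insert y at [3, 10] -> counters=[0,0,0,3,0,3,0,1,1,1,5,0,0,2,0,1,1]
Query qx: check counters[5]=3 counters[10]=5 -> maybe

Answer: maybe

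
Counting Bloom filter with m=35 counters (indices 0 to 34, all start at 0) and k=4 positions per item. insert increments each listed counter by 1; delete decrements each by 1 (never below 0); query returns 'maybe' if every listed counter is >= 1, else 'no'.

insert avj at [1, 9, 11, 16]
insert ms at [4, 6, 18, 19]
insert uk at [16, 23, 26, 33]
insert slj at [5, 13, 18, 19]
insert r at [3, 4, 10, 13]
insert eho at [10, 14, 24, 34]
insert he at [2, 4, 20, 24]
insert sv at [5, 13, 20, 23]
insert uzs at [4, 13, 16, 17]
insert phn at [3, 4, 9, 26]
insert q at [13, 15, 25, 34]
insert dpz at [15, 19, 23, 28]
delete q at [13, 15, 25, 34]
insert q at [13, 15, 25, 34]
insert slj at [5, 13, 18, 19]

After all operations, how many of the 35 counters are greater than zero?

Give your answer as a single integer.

Step 1: insert avj at [1, 9, 11, 16] -> counters=[0,1,0,0,0,0,0,0,0,1,0,1,0,0,0,0,1,0,0,0,0,0,0,0,0,0,0,0,0,0,0,0,0,0,0]
Step 2: insert ms at [4, 6, 18, 19] -> counters=[0,1,0,0,1,0,1,0,0,1,0,1,0,0,0,0,1,0,1,1,0,0,0,0,0,0,0,0,0,0,0,0,0,0,0]
Step 3: insert uk at [16, 23, 26, 33] -> counters=[0,1,0,0,1,0,1,0,0,1,0,1,0,0,0,0,2,0,1,1,0,0,0,1,0,0,1,0,0,0,0,0,0,1,0]
Step 4: insert slj at [5, 13, 18, 19] -> counters=[0,1,0,0,1,1,1,0,0,1,0,1,0,1,0,0,2,0,2,2,0,0,0,1,0,0,1,0,0,0,0,0,0,1,0]
Step 5: insert r at [3, 4, 10, 13] -> counters=[0,1,0,1,2,1,1,0,0,1,1,1,0,2,0,0,2,0,2,2,0,0,0,1,0,0,1,0,0,0,0,0,0,1,0]
Step 6: insert eho at [10, 14, 24, 34] -> counters=[0,1,0,1,2,1,1,0,0,1,2,1,0,2,1,0,2,0,2,2,0,0,0,1,1,0,1,0,0,0,0,0,0,1,1]
Step 7: insert he at [2, 4, 20, 24] -> counters=[0,1,1,1,3,1,1,0,0,1,2,1,0,2,1,0,2,0,2,2,1,0,0,1,2,0,1,0,0,0,0,0,0,1,1]
Step 8: insert sv at [5, 13, 20, 23] -> counters=[0,1,1,1,3,2,1,0,0,1,2,1,0,3,1,0,2,0,2,2,2,0,0,2,2,0,1,0,0,0,0,0,0,1,1]
Step 9: insert uzs at [4, 13, 16, 17] -> counters=[0,1,1,1,4,2,1,0,0,1,2,1,0,4,1,0,3,1,2,2,2,0,0,2,2,0,1,0,0,0,0,0,0,1,1]
Step 10: insert phn at [3, 4, 9, 26] -> counters=[0,1,1,2,5,2,1,0,0,2,2,1,0,4,1,0,3,1,2,2,2,0,0,2,2,0,2,0,0,0,0,0,0,1,1]
Step 11: insert q at [13, 15, 25, 34] -> counters=[0,1,1,2,5,2,1,0,0,2,2,1,0,5,1,1,3,1,2,2,2,0,0,2,2,1,2,0,0,0,0,0,0,1,2]
Step 12: insert dpz at [15, 19, 23, 28] -> counters=[0,1,1,2,5,2,1,0,0,2,2,1,0,5,1,2,3,1,2,3,2,0,0,3,2,1,2,0,1,0,0,0,0,1,2]
Step 13: delete q at [13, 15, 25, 34] -> counters=[0,1,1,2,5,2,1,0,0,2,2,1,0,4,1,1,3,1,2,3,2,0,0,3,2,0,2,0,1,0,0,0,0,1,1]
Step 14: insert q at [13, 15, 25, 34] -> counters=[0,1,1,2,5,2,1,0,0,2,2,1,0,5,1,2,3,1,2,3,2,0,0,3,2,1,2,0,1,0,0,0,0,1,2]
Step 15: insert slj at [5, 13, 18, 19] -> counters=[0,1,1,2,5,3,1,0,0,2,2,1,0,6,1,2,3,1,3,4,2,0,0,3,2,1,2,0,1,0,0,0,0,1,2]
Final counters=[0,1,1,2,5,3,1,0,0,2,2,1,0,6,1,2,3,1,3,4,2,0,0,3,2,1,2,0,1,0,0,0,0,1,2] -> 24 nonzero

Answer: 24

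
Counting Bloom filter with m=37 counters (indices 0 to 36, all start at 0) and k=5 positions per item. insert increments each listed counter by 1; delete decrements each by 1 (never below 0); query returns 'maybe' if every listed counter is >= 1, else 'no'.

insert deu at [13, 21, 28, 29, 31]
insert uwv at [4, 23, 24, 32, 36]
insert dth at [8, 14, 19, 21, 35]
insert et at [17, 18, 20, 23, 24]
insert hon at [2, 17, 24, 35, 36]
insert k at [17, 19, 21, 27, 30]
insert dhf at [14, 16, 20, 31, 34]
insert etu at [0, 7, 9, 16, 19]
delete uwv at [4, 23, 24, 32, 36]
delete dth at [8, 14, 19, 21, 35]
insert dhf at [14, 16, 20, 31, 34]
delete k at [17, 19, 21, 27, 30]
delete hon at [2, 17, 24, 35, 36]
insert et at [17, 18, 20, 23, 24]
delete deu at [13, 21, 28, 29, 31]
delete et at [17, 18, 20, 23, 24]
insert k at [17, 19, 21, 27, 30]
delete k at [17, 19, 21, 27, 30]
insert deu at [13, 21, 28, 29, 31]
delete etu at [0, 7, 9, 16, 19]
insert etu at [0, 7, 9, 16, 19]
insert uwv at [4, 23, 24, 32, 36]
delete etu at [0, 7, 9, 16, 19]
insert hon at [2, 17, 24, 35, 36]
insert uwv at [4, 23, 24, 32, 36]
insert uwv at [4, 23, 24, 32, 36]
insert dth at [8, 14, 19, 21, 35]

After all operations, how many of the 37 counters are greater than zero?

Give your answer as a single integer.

Answer: 20

Derivation:
Step 1: insert deu at [13, 21, 28, 29, 31] -> counters=[0,0,0,0,0,0,0,0,0,0,0,0,0,1,0,0,0,0,0,0,0,1,0,0,0,0,0,0,1,1,0,1,0,0,0,0,0]
Step 2: insert uwv at [4, 23, 24, 32, 36] -> counters=[0,0,0,0,1,0,0,0,0,0,0,0,0,1,0,0,0,0,0,0,0,1,0,1,1,0,0,0,1,1,0,1,1,0,0,0,1]
Step 3: insert dth at [8, 14, 19, 21, 35] -> counters=[0,0,0,0,1,0,0,0,1,0,0,0,0,1,1,0,0,0,0,1,0,2,0,1,1,0,0,0,1,1,0,1,1,0,0,1,1]
Step 4: insert et at [17, 18, 20, 23, 24] -> counters=[0,0,0,0,1,0,0,0,1,0,0,0,0,1,1,0,0,1,1,1,1,2,0,2,2,0,0,0,1,1,0,1,1,0,0,1,1]
Step 5: insert hon at [2, 17, 24, 35, 36] -> counters=[0,0,1,0,1,0,0,0,1,0,0,0,0,1,1,0,0,2,1,1,1,2,0,2,3,0,0,0,1,1,0,1,1,0,0,2,2]
Step 6: insert k at [17, 19, 21, 27, 30] -> counters=[0,0,1,0,1,0,0,0,1,0,0,0,0,1,1,0,0,3,1,2,1,3,0,2,3,0,0,1,1,1,1,1,1,0,0,2,2]
Step 7: insert dhf at [14, 16, 20, 31, 34] -> counters=[0,0,1,0,1,0,0,0,1,0,0,0,0,1,2,0,1,3,1,2,2,3,0,2,3,0,0,1,1,1,1,2,1,0,1,2,2]
Step 8: insert etu at [0, 7, 9, 16, 19] -> counters=[1,0,1,0,1,0,0,1,1,1,0,0,0,1,2,0,2,3,1,3,2,3,0,2,3,0,0,1,1,1,1,2,1,0,1,2,2]
Step 9: delete uwv at [4, 23, 24, 32, 36] -> counters=[1,0,1,0,0,0,0,1,1,1,0,0,0,1,2,0,2,3,1,3,2,3,0,1,2,0,0,1,1,1,1,2,0,0,1,2,1]
Step 10: delete dth at [8, 14, 19, 21, 35] -> counters=[1,0,1,0,0,0,0,1,0,1,0,0,0,1,1,0,2,3,1,2,2,2,0,1,2,0,0,1,1,1,1,2,0,0,1,1,1]
Step 11: insert dhf at [14, 16, 20, 31, 34] -> counters=[1,0,1,0,0,0,0,1,0,1,0,0,0,1,2,0,3,3,1,2,3,2,0,1,2,0,0,1,1,1,1,3,0,0,2,1,1]
Step 12: delete k at [17, 19, 21, 27, 30] -> counters=[1,0,1,0,0,0,0,1,0,1,0,0,0,1,2,0,3,2,1,1,3,1,0,1,2,0,0,0,1,1,0,3,0,0,2,1,1]
Step 13: delete hon at [2, 17, 24, 35, 36] -> counters=[1,0,0,0,0,0,0,1,0,1,0,0,0,1,2,0,3,1,1,1,3,1,0,1,1,0,0,0,1,1,0,3,0,0,2,0,0]
Step 14: insert et at [17, 18, 20, 23, 24] -> counters=[1,0,0,0,0,0,0,1,0,1,0,0,0,1,2,0,3,2,2,1,4,1,0,2,2,0,0,0,1,1,0,3,0,0,2,0,0]
Step 15: delete deu at [13, 21, 28, 29, 31] -> counters=[1,0,0,0,0,0,0,1,0,1,0,0,0,0,2,0,3,2,2,1,4,0,0,2,2,0,0,0,0,0,0,2,0,0,2,0,0]
Step 16: delete et at [17, 18, 20, 23, 24] -> counters=[1,0,0,0,0,0,0,1,0,1,0,0,0,0,2,0,3,1,1,1,3,0,0,1,1,0,0,0,0,0,0,2,0,0,2,0,0]
Step 17: insert k at [17, 19, 21, 27, 30] -> counters=[1,0,0,0,0,0,0,1,0,1,0,0,0,0,2,0,3,2,1,2,3,1,0,1,1,0,0,1,0,0,1,2,0,0,2,0,0]
Step 18: delete k at [17, 19, 21, 27, 30] -> counters=[1,0,0,0,0,0,0,1,0,1,0,0,0,0,2,0,3,1,1,1,3,0,0,1,1,0,0,0,0,0,0,2,0,0,2,0,0]
Step 19: insert deu at [13, 21, 28, 29, 31] -> counters=[1,0,0,0,0,0,0,1,0,1,0,0,0,1,2,0,3,1,1,1,3,1,0,1,1,0,0,0,1,1,0,3,0,0,2,0,0]
Step 20: delete etu at [0, 7, 9, 16, 19] -> counters=[0,0,0,0,0,0,0,0,0,0,0,0,0,1,2,0,2,1,1,0,3,1,0,1,1,0,0,0,1,1,0,3,0,0,2,0,0]
Step 21: insert etu at [0, 7, 9, 16, 19] -> counters=[1,0,0,0,0,0,0,1,0,1,0,0,0,1,2,0,3,1,1,1,3,1,0,1,1,0,0,0,1,1,0,3,0,0,2,0,0]
Step 22: insert uwv at [4, 23, 24, 32, 36] -> counters=[1,0,0,0,1,0,0,1,0,1,0,0,0,1,2,0,3,1,1,1,3,1,0,2,2,0,0,0,1,1,0,3,1,0,2,0,1]
Step 23: delete etu at [0, 7, 9, 16, 19] -> counters=[0,0,0,0,1,0,0,0,0,0,0,0,0,1,2,0,2,1,1,0,3,1,0,2,2,0,0,0,1,1,0,3,1,0,2,0,1]
Step 24: insert hon at [2, 17, 24, 35, 36] -> counters=[0,0,1,0,1,0,0,0,0,0,0,0,0,1,2,0,2,2,1,0,3,1,0,2,3,0,0,0,1,1,0,3,1,0,2,1,2]
Step 25: insert uwv at [4, 23, 24, 32, 36] -> counters=[0,0,1,0,2,0,0,0,0,0,0,0,0,1,2,0,2,2,1,0,3,1,0,3,4,0,0,0,1,1,0,3,2,0,2,1,3]
Step 26: insert uwv at [4, 23, 24, 32, 36] -> counters=[0,0,1,0,3,0,0,0,0,0,0,0,0,1,2,0,2,2,1,0,3,1,0,4,5,0,0,0,1,1,0,3,3,0,2,1,4]
Step 27: insert dth at [8, 14, 19, 21, 35] -> counters=[0,0,1,0,3,0,0,0,1,0,0,0,0,1,3,0,2,2,1,1,3,2,0,4,5,0,0,0,1,1,0,3,3,0,2,2,4]
Final counters=[0,0,1,0,3,0,0,0,1,0,0,0,0,1,3,0,2,2,1,1,3,2,0,4,5,0,0,0,1,1,0,3,3,0,2,2,4] -> 20 nonzero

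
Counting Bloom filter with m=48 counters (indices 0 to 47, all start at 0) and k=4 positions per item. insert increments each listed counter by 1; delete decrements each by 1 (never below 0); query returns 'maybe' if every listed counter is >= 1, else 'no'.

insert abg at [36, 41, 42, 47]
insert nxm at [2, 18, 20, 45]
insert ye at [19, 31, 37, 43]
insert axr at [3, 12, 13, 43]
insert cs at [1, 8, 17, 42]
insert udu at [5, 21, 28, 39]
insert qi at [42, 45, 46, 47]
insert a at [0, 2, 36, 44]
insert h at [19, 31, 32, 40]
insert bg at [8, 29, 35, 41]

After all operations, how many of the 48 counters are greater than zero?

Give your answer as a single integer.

Answer: 29

Derivation:
Step 1: insert abg at [36, 41, 42, 47] -> counters=[0,0,0,0,0,0,0,0,0,0,0,0,0,0,0,0,0,0,0,0,0,0,0,0,0,0,0,0,0,0,0,0,0,0,0,0,1,0,0,0,0,1,1,0,0,0,0,1]
Step 2: insert nxm at [2, 18, 20, 45] -> counters=[0,0,1,0,0,0,0,0,0,0,0,0,0,0,0,0,0,0,1,0,1,0,0,0,0,0,0,0,0,0,0,0,0,0,0,0,1,0,0,0,0,1,1,0,0,1,0,1]
Step 3: insert ye at [19, 31, 37, 43] -> counters=[0,0,1,0,0,0,0,0,0,0,0,0,0,0,0,0,0,0,1,1,1,0,0,0,0,0,0,0,0,0,0,1,0,0,0,0,1,1,0,0,0,1,1,1,0,1,0,1]
Step 4: insert axr at [3, 12, 13, 43] -> counters=[0,0,1,1,0,0,0,0,0,0,0,0,1,1,0,0,0,0,1,1,1,0,0,0,0,0,0,0,0,0,0,1,0,0,0,0,1,1,0,0,0,1,1,2,0,1,0,1]
Step 5: insert cs at [1, 8, 17, 42] -> counters=[0,1,1,1,0,0,0,0,1,0,0,0,1,1,0,0,0,1,1,1,1,0,0,0,0,0,0,0,0,0,0,1,0,0,0,0,1,1,0,0,0,1,2,2,0,1,0,1]
Step 6: insert udu at [5, 21, 28, 39] -> counters=[0,1,1,1,0,1,0,0,1,0,0,0,1,1,0,0,0,1,1,1,1,1,0,0,0,0,0,0,1,0,0,1,0,0,0,0,1,1,0,1,0,1,2,2,0,1,0,1]
Step 7: insert qi at [42, 45, 46, 47] -> counters=[0,1,1,1,0,1,0,0,1,0,0,0,1,1,0,0,0,1,1,1,1,1,0,0,0,0,0,0,1,0,0,1,0,0,0,0,1,1,0,1,0,1,3,2,0,2,1,2]
Step 8: insert a at [0, 2, 36, 44] -> counters=[1,1,2,1,0,1,0,0,1,0,0,0,1,1,0,0,0,1,1,1,1,1,0,0,0,0,0,0,1,0,0,1,0,0,0,0,2,1,0,1,0,1,3,2,1,2,1,2]
Step 9: insert h at [19, 31, 32, 40] -> counters=[1,1,2,1,0,1,0,0,1,0,0,0,1,1,0,0,0,1,1,2,1,1,0,0,0,0,0,0,1,0,0,2,1,0,0,0,2,1,0,1,1,1,3,2,1,2,1,2]
Step 10: insert bg at [8, 29, 35, 41] -> counters=[1,1,2,1,0,1,0,0,2,0,0,0,1,1,0,0,0,1,1,2,1,1,0,0,0,0,0,0,1,1,0,2,1,0,0,1,2,1,0,1,1,2,3,2,1,2,1,2]
Final counters=[1,1,2,1,0,1,0,0,2,0,0,0,1,1,0,0,0,1,1,2,1,1,0,0,0,0,0,0,1,1,0,2,1,0,0,1,2,1,0,1,1,2,3,2,1,2,1,2] -> 29 nonzero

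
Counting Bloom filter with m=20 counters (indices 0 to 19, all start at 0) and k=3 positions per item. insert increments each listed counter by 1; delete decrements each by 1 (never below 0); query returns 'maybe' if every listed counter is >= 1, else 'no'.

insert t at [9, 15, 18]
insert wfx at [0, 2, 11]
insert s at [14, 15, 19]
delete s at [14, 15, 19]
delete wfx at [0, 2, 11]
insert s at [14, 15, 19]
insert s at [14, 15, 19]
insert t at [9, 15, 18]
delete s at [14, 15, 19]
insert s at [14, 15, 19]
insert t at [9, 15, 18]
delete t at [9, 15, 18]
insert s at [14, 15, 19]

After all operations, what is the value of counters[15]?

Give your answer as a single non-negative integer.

Step 1: insert t at [9, 15, 18] -> counters=[0,0,0,0,0,0,0,0,0,1,0,0,0,0,0,1,0,0,1,0]
Step 2: insert wfx at [0, 2, 11] -> counters=[1,0,1,0,0,0,0,0,0,1,0,1,0,0,0,1,0,0,1,0]
Step 3: insert s at [14, 15, 19] -> counters=[1,0,1,0,0,0,0,0,0,1,0,1,0,0,1,2,0,0,1,1]
Step 4: delete s at [14, 15, 19] -> counters=[1,0,1,0,0,0,0,0,0,1,0,1,0,0,0,1,0,0,1,0]
Step 5: delete wfx at [0, 2, 11] -> counters=[0,0,0,0,0,0,0,0,0,1,0,0,0,0,0,1,0,0,1,0]
Step 6: insert s at [14, 15, 19] -> counters=[0,0,0,0,0,0,0,0,0,1,0,0,0,0,1,2,0,0,1,1]
Step 7: insert s at [14, 15, 19] -> counters=[0,0,0,0,0,0,0,0,0,1,0,0,0,0,2,3,0,0,1,2]
Step 8: insert t at [9, 15, 18] -> counters=[0,0,0,0,0,0,0,0,0,2,0,0,0,0,2,4,0,0,2,2]
Step 9: delete s at [14, 15, 19] -> counters=[0,0,0,0,0,0,0,0,0,2,0,0,0,0,1,3,0,0,2,1]
Step 10: insert s at [14, 15, 19] -> counters=[0,0,0,0,0,0,0,0,0,2,0,0,0,0,2,4,0,0,2,2]
Step 11: insert t at [9, 15, 18] -> counters=[0,0,0,0,0,0,0,0,0,3,0,0,0,0,2,5,0,0,3,2]
Step 12: delete t at [9, 15, 18] -> counters=[0,0,0,0,0,0,0,0,0,2,0,0,0,0,2,4,0,0,2,2]
Step 13: insert s at [14, 15, 19] -> counters=[0,0,0,0,0,0,0,0,0,2,0,0,0,0,3,5,0,0,2,3]
Final counters=[0,0,0,0,0,0,0,0,0,2,0,0,0,0,3,5,0,0,2,3] -> counters[15]=5

Answer: 5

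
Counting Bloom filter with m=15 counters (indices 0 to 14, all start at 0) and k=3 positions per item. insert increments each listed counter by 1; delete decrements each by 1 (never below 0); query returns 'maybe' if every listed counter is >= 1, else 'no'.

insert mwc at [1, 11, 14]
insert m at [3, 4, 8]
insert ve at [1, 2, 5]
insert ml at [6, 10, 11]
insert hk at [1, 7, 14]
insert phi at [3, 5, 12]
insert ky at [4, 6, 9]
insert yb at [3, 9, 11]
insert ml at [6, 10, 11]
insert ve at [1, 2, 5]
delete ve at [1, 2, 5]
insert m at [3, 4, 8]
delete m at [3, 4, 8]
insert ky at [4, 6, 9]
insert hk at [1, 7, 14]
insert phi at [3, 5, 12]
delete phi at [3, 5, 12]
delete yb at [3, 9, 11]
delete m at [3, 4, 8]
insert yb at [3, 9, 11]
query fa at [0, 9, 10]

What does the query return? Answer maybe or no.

Answer: no

Derivation:
Step 1: insert mwc at [1, 11, 14] -> counters=[0,1,0,0,0,0,0,0,0,0,0,1,0,0,1]
Step 2: insert m at [3, 4, 8] -> counters=[0,1,0,1,1,0,0,0,1,0,0,1,0,0,1]
Step 3: insert ve at [1, 2, 5] -> counters=[0,2,1,1,1,1,0,0,1,0,0,1,0,0,1]
Step 4: insert ml at [6, 10, 11] -> counters=[0,2,1,1,1,1,1,0,1,0,1,2,0,0,1]
Step 5: insert hk at [1, 7, 14] -> counters=[0,3,1,1,1,1,1,1,1,0,1,2,0,0,2]
Step 6: insert phi at [3, 5, 12] -> counters=[0,3,1,2,1,2,1,1,1,0,1,2,1,0,2]
Step 7: insert ky at [4, 6, 9] -> counters=[0,3,1,2,2,2,2,1,1,1,1,2,1,0,2]
Step 8: insert yb at [3, 9, 11] -> counters=[0,3,1,3,2,2,2,1,1,2,1,3,1,0,2]
Step 9: insert ml at [6, 10, 11] -> counters=[0,3,1,3,2,2,3,1,1,2,2,4,1,0,2]
Step 10: insert ve at [1, 2, 5] -> counters=[0,4,2,3,2,3,3,1,1,2,2,4,1,0,2]
Step 11: delete ve at [1, 2, 5] -> counters=[0,3,1,3,2,2,3,1,1,2,2,4,1,0,2]
Step 12: insert m at [3, 4, 8] -> counters=[0,3,1,4,3,2,3,1,2,2,2,4,1,0,2]
Step 13: delete m at [3, 4, 8] -> counters=[0,3,1,3,2,2,3,1,1,2,2,4,1,0,2]
Step 14: insert ky at [4, 6, 9] -> counters=[0,3,1,3,3,2,4,1,1,3,2,4,1,0,2]
Step 15: insert hk at [1, 7, 14] -> counters=[0,4,1,3,3,2,4,2,1,3,2,4,1,0,3]
Step 16: insert phi at [3, 5, 12] -> counters=[0,4,1,4,3,3,4,2,1,3,2,4,2,0,3]
Step 17: delete phi at [3, 5, 12] -> counters=[0,4,1,3,3,2,4,2,1,3,2,4,1,0,3]
Step 18: delete yb at [3, 9, 11] -> counters=[0,4,1,2,3,2,4,2,1,2,2,3,1,0,3]
Step 19: delete m at [3, 4, 8] -> counters=[0,4,1,1,2,2,4,2,0,2,2,3,1,0,3]
Step 20: insert yb at [3, 9, 11] -> counters=[0,4,1,2,2,2,4,2,0,3,2,4,1,0,3]
Query fa: check counters[0]=0 counters[9]=3 counters[10]=2 -> no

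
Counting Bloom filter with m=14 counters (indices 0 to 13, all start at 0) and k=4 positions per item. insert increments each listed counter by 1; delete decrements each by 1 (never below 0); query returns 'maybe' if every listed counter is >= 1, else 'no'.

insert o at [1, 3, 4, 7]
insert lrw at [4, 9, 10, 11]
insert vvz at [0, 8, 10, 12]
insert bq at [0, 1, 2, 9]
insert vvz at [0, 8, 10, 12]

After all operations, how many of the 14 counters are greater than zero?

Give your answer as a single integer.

Step 1: insert o at [1, 3, 4, 7] -> counters=[0,1,0,1,1,0,0,1,0,0,0,0,0,0]
Step 2: insert lrw at [4, 9, 10, 11] -> counters=[0,1,0,1,2,0,0,1,0,1,1,1,0,0]
Step 3: insert vvz at [0, 8, 10, 12] -> counters=[1,1,0,1,2,0,0,1,1,1,2,1,1,0]
Step 4: insert bq at [0, 1, 2, 9] -> counters=[2,2,1,1,2,0,0,1,1,2,2,1,1,0]
Step 5: insert vvz at [0, 8, 10, 12] -> counters=[3,2,1,1,2,0,0,1,2,2,3,1,2,0]
Final counters=[3,2,1,1,2,0,0,1,2,2,3,1,2,0] -> 11 nonzero

Answer: 11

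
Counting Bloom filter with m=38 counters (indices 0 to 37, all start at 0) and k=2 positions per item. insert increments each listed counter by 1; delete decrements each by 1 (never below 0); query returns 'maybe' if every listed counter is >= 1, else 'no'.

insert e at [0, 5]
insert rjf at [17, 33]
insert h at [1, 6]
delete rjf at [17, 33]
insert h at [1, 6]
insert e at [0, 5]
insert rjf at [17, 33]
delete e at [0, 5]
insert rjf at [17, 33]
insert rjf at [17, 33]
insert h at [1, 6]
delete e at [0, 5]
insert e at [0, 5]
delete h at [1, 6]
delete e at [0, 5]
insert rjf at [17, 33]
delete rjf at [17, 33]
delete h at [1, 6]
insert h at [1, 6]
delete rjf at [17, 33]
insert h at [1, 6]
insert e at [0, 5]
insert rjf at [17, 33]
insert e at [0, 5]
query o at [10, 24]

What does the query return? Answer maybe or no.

Step 1: insert e at [0, 5] -> counters=[1,0,0,0,0,1,0,0,0,0,0,0,0,0,0,0,0,0,0,0,0,0,0,0,0,0,0,0,0,0,0,0,0,0,0,0,0,0]
Step 2: insert rjf at [17, 33] -> counters=[1,0,0,0,0,1,0,0,0,0,0,0,0,0,0,0,0,1,0,0,0,0,0,0,0,0,0,0,0,0,0,0,0,1,0,0,0,0]
Step 3: insert h at [1, 6] -> counters=[1,1,0,0,0,1,1,0,0,0,0,0,0,0,0,0,0,1,0,0,0,0,0,0,0,0,0,0,0,0,0,0,0,1,0,0,0,0]
Step 4: delete rjf at [17, 33] -> counters=[1,1,0,0,0,1,1,0,0,0,0,0,0,0,0,0,0,0,0,0,0,0,0,0,0,0,0,0,0,0,0,0,0,0,0,0,0,0]
Step 5: insert h at [1, 6] -> counters=[1,2,0,0,0,1,2,0,0,0,0,0,0,0,0,0,0,0,0,0,0,0,0,0,0,0,0,0,0,0,0,0,0,0,0,0,0,0]
Step 6: insert e at [0, 5] -> counters=[2,2,0,0,0,2,2,0,0,0,0,0,0,0,0,0,0,0,0,0,0,0,0,0,0,0,0,0,0,0,0,0,0,0,0,0,0,0]
Step 7: insert rjf at [17, 33] -> counters=[2,2,0,0,0,2,2,0,0,0,0,0,0,0,0,0,0,1,0,0,0,0,0,0,0,0,0,0,0,0,0,0,0,1,0,0,0,0]
Step 8: delete e at [0, 5] -> counters=[1,2,0,0,0,1,2,0,0,0,0,0,0,0,0,0,0,1,0,0,0,0,0,0,0,0,0,0,0,0,0,0,0,1,0,0,0,0]
Step 9: insert rjf at [17, 33] -> counters=[1,2,0,0,0,1,2,0,0,0,0,0,0,0,0,0,0,2,0,0,0,0,0,0,0,0,0,0,0,0,0,0,0,2,0,0,0,0]
Step 10: insert rjf at [17, 33] -> counters=[1,2,0,0,0,1,2,0,0,0,0,0,0,0,0,0,0,3,0,0,0,0,0,0,0,0,0,0,0,0,0,0,0,3,0,0,0,0]
Step 11: insert h at [1, 6] -> counters=[1,3,0,0,0,1,3,0,0,0,0,0,0,0,0,0,0,3,0,0,0,0,0,0,0,0,0,0,0,0,0,0,0,3,0,0,0,0]
Step 12: delete e at [0, 5] -> counters=[0,3,0,0,0,0,3,0,0,0,0,0,0,0,0,0,0,3,0,0,0,0,0,0,0,0,0,0,0,0,0,0,0,3,0,0,0,0]
Step 13: insert e at [0, 5] -> counters=[1,3,0,0,0,1,3,0,0,0,0,0,0,0,0,0,0,3,0,0,0,0,0,0,0,0,0,0,0,0,0,0,0,3,0,0,0,0]
Step 14: delete h at [1, 6] -> counters=[1,2,0,0,0,1,2,0,0,0,0,0,0,0,0,0,0,3,0,0,0,0,0,0,0,0,0,0,0,0,0,0,0,3,0,0,0,0]
Step 15: delete e at [0, 5] -> counters=[0,2,0,0,0,0,2,0,0,0,0,0,0,0,0,0,0,3,0,0,0,0,0,0,0,0,0,0,0,0,0,0,0,3,0,0,0,0]
Step 16: insert rjf at [17, 33] -> counters=[0,2,0,0,0,0,2,0,0,0,0,0,0,0,0,0,0,4,0,0,0,0,0,0,0,0,0,0,0,0,0,0,0,4,0,0,0,0]
Step 17: delete rjf at [17, 33] -> counters=[0,2,0,0,0,0,2,0,0,0,0,0,0,0,0,0,0,3,0,0,0,0,0,0,0,0,0,0,0,0,0,0,0,3,0,0,0,0]
Step 18: delete h at [1, 6] -> counters=[0,1,0,0,0,0,1,0,0,0,0,0,0,0,0,0,0,3,0,0,0,0,0,0,0,0,0,0,0,0,0,0,0,3,0,0,0,0]
Step 19: insert h at [1, 6] -> counters=[0,2,0,0,0,0,2,0,0,0,0,0,0,0,0,0,0,3,0,0,0,0,0,0,0,0,0,0,0,0,0,0,0,3,0,0,0,0]
Step 20: delete rjf at [17, 33] -> counters=[0,2,0,0,0,0,2,0,0,0,0,0,0,0,0,0,0,2,0,0,0,0,0,0,0,0,0,0,0,0,0,0,0,2,0,0,0,0]
Step 21: insert h at [1, 6] -> counters=[0,3,0,0,0,0,3,0,0,0,0,0,0,0,0,0,0,2,0,0,0,0,0,0,0,0,0,0,0,0,0,0,0,2,0,0,0,0]
Step 22: insert e at [0, 5] -> counters=[1,3,0,0,0,1,3,0,0,0,0,0,0,0,0,0,0,2,0,0,0,0,0,0,0,0,0,0,0,0,0,0,0,2,0,0,0,0]
Step 23: insert rjf at [17, 33] -> counters=[1,3,0,0,0,1,3,0,0,0,0,0,0,0,0,0,0,3,0,0,0,0,0,0,0,0,0,0,0,0,0,0,0,3,0,0,0,0]
Step 24: insert e at [0, 5] -> counters=[2,3,0,0,0,2,3,0,0,0,0,0,0,0,0,0,0,3,0,0,0,0,0,0,0,0,0,0,0,0,0,0,0,3,0,0,0,0]
Query o: check counters[10]=0 counters[24]=0 -> no

Answer: no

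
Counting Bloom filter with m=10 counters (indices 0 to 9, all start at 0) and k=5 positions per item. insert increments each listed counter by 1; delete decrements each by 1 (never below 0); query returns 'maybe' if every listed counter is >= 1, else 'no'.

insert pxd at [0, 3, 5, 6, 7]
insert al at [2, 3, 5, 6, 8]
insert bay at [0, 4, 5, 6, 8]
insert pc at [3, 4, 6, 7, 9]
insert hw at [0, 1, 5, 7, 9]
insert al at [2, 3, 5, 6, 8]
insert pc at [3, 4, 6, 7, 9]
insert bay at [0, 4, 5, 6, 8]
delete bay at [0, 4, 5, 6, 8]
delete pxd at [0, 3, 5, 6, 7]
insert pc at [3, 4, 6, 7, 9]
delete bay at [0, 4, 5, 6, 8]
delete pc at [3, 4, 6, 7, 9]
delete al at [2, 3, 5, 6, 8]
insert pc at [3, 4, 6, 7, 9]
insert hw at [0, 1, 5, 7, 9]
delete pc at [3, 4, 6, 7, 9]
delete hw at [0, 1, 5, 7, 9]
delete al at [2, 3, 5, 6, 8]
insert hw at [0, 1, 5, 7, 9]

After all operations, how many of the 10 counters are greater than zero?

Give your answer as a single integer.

Step 1: insert pxd at [0, 3, 5, 6, 7] -> counters=[1,0,0,1,0,1,1,1,0,0]
Step 2: insert al at [2, 3, 5, 6, 8] -> counters=[1,0,1,2,0,2,2,1,1,0]
Step 3: insert bay at [0, 4, 5, 6, 8] -> counters=[2,0,1,2,1,3,3,1,2,0]
Step 4: insert pc at [3, 4, 6, 7, 9] -> counters=[2,0,1,3,2,3,4,2,2,1]
Step 5: insert hw at [0, 1, 5, 7, 9] -> counters=[3,1,1,3,2,4,4,3,2,2]
Step 6: insert al at [2, 3, 5, 6, 8] -> counters=[3,1,2,4,2,5,5,3,3,2]
Step 7: insert pc at [3, 4, 6, 7, 9] -> counters=[3,1,2,5,3,5,6,4,3,3]
Step 8: insert bay at [0, 4, 5, 6, 8] -> counters=[4,1,2,5,4,6,7,4,4,3]
Step 9: delete bay at [0, 4, 5, 6, 8] -> counters=[3,1,2,5,3,5,6,4,3,3]
Step 10: delete pxd at [0, 3, 5, 6, 7] -> counters=[2,1,2,4,3,4,5,3,3,3]
Step 11: insert pc at [3, 4, 6, 7, 9] -> counters=[2,1,2,5,4,4,6,4,3,4]
Step 12: delete bay at [0, 4, 5, 6, 8] -> counters=[1,1,2,5,3,3,5,4,2,4]
Step 13: delete pc at [3, 4, 6, 7, 9] -> counters=[1,1,2,4,2,3,4,3,2,3]
Step 14: delete al at [2, 3, 5, 6, 8] -> counters=[1,1,1,3,2,2,3,3,1,3]
Step 15: insert pc at [3, 4, 6, 7, 9] -> counters=[1,1,1,4,3,2,4,4,1,4]
Step 16: insert hw at [0, 1, 5, 7, 9] -> counters=[2,2,1,4,3,3,4,5,1,5]
Step 17: delete pc at [3, 4, 6, 7, 9] -> counters=[2,2,1,3,2,3,3,4,1,4]
Step 18: delete hw at [0, 1, 5, 7, 9] -> counters=[1,1,1,3,2,2,3,3,1,3]
Step 19: delete al at [2, 3, 5, 6, 8] -> counters=[1,1,0,2,2,1,2,3,0,3]
Step 20: insert hw at [0, 1, 5, 7, 9] -> counters=[2,2,0,2,2,2,2,4,0,4]
Final counters=[2,2,0,2,2,2,2,4,0,4] -> 8 nonzero

Answer: 8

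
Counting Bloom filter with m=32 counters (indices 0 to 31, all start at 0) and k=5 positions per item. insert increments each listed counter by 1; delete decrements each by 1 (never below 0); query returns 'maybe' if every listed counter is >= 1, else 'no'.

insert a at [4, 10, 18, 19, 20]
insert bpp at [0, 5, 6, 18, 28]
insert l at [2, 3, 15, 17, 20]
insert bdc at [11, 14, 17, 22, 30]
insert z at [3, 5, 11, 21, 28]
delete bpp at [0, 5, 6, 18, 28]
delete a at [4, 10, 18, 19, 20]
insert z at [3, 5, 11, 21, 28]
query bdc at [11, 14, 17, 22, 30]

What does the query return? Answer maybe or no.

Step 1: insert a at [4, 10, 18, 19, 20] -> counters=[0,0,0,0,1,0,0,0,0,0,1,0,0,0,0,0,0,0,1,1,1,0,0,0,0,0,0,0,0,0,0,0]
Step 2: insert bpp at [0, 5, 6, 18, 28] -> counters=[1,0,0,0,1,1,1,0,0,0,1,0,0,0,0,0,0,0,2,1,1,0,0,0,0,0,0,0,1,0,0,0]
Step 3: insert l at [2, 3, 15, 17, 20] -> counters=[1,0,1,1,1,1,1,0,0,0,1,0,0,0,0,1,0,1,2,1,2,0,0,0,0,0,0,0,1,0,0,0]
Step 4: insert bdc at [11, 14, 17, 22, 30] -> counters=[1,0,1,1,1,1,1,0,0,0,1,1,0,0,1,1,0,2,2,1,2,0,1,0,0,0,0,0,1,0,1,0]
Step 5: insert z at [3, 5, 11, 21, 28] -> counters=[1,0,1,2,1,2,1,0,0,0,1,2,0,0,1,1,0,2,2,1,2,1,1,0,0,0,0,0,2,0,1,0]
Step 6: delete bpp at [0, 5, 6, 18, 28] -> counters=[0,0,1,2,1,1,0,0,0,0,1,2,0,0,1,1,0,2,1,1,2,1,1,0,0,0,0,0,1,0,1,0]
Step 7: delete a at [4, 10, 18, 19, 20] -> counters=[0,0,1,2,0,1,0,0,0,0,0,2,0,0,1,1,0,2,0,0,1,1,1,0,0,0,0,0,1,0,1,0]
Step 8: insert z at [3, 5, 11, 21, 28] -> counters=[0,0,1,3,0,2,0,0,0,0,0,3,0,0,1,1,0,2,0,0,1,2,1,0,0,0,0,0,2,0,1,0]
Query bdc: check counters[11]=3 counters[14]=1 counters[17]=2 counters[22]=1 counters[30]=1 -> maybe

Answer: maybe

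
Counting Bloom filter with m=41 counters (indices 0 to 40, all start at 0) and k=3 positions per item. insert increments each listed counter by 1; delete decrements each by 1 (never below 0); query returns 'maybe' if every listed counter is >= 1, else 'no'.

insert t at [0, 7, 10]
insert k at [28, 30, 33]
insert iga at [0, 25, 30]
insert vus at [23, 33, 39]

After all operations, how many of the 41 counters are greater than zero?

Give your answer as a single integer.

Answer: 9

Derivation:
Step 1: insert t at [0, 7, 10] -> counters=[1,0,0,0,0,0,0,1,0,0,1,0,0,0,0,0,0,0,0,0,0,0,0,0,0,0,0,0,0,0,0,0,0,0,0,0,0,0,0,0,0]
Step 2: insert k at [28, 30, 33] -> counters=[1,0,0,0,0,0,0,1,0,0,1,0,0,0,0,0,0,0,0,0,0,0,0,0,0,0,0,0,1,0,1,0,0,1,0,0,0,0,0,0,0]
Step 3: insert iga at [0, 25, 30] -> counters=[2,0,0,0,0,0,0,1,0,0,1,0,0,0,0,0,0,0,0,0,0,0,0,0,0,1,0,0,1,0,2,0,0,1,0,0,0,0,0,0,0]
Step 4: insert vus at [23, 33, 39] -> counters=[2,0,0,0,0,0,0,1,0,0,1,0,0,0,0,0,0,0,0,0,0,0,0,1,0,1,0,0,1,0,2,0,0,2,0,0,0,0,0,1,0]
Final counters=[2,0,0,0,0,0,0,1,0,0,1,0,0,0,0,0,0,0,0,0,0,0,0,1,0,1,0,0,1,0,2,0,0,2,0,0,0,0,0,1,0] -> 9 nonzero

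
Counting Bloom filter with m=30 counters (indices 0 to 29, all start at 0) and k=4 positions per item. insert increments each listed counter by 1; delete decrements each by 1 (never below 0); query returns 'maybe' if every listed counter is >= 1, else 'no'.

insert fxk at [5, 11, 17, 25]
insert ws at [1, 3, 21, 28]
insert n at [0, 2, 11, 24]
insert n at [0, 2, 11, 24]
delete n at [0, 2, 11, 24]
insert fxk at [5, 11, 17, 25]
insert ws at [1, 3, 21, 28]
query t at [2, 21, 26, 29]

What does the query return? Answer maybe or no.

Step 1: insert fxk at [5, 11, 17, 25] -> counters=[0,0,0,0,0,1,0,0,0,0,0,1,0,0,0,0,0,1,0,0,0,0,0,0,0,1,0,0,0,0]
Step 2: insert ws at [1, 3, 21, 28] -> counters=[0,1,0,1,0,1,0,0,0,0,0,1,0,0,0,0,0,1,0,0,0,1,0,0,0,1,0,0,1,0]
Step 3: insert n at [0, 2, 11, 24] -> counters=[1,1,1,1,0,1,0,0,0,0,0,2,0,0,0,0,0,1,0,0,0,1,0,0,1,1,0,0,1,0]
Step 4: insert n at [0, 2, 11, 24] -> counters=[2,1,2,1,0,1,0,0,0,0,0,3,0,0,0,0,0,1,0,0,0,1,0,0,2,1,0,0,1,0]
Step 5: delete n at [0, 2, 11, 24] -> counters=[1,1,1,1,0,1,0,0,0,0,0,2,0,0,0,0,0,1,0,0,0,1,0,0,1,1,0,0,1,0]
Step 6: insert fxk at [5, 11, 17, 25] -> counters=[1,1,1,1,0,2,0,0,0,0,0,3,0,0,0,0,0,2,0,0,0,1,0,0,1,2,0,0,1,0]
Step 7: insert ws at [1, 3, 21, 28] -> counters=[1,2,1,2,0,2,0,0,0,0,0,3,0,0,0,0,0,2,0,0,0,2,0,0,1,2,0,0,2,0]
Query t: check counters[2]=1 counters[21]=2 counters[26]=0 counters[29]=0 -> no

Answer: no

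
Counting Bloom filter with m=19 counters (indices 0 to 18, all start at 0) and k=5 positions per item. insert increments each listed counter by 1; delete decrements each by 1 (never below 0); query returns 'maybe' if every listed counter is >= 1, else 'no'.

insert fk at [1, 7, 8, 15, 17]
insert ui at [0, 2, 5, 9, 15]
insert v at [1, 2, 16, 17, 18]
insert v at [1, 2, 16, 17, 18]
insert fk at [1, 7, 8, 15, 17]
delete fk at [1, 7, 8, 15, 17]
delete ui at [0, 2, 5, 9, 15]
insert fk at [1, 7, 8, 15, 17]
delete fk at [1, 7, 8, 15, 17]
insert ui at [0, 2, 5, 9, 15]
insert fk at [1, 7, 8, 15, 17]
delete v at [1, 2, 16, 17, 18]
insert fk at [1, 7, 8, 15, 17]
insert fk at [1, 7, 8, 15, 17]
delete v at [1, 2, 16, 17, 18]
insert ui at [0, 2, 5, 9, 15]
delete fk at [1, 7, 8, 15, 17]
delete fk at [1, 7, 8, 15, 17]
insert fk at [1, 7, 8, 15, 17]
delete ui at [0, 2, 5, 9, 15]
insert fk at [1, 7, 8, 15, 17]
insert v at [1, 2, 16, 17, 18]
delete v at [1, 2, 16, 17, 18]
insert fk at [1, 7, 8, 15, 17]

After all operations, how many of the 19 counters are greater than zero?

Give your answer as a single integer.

Answer: 9

Derivation:
Step 1: insert fk at [1, 7, 8, 15, 17] -> counters=[0,1,0,0,0,0,0,1,1,0,0,0,0,0,0,1,0,1,0]
Step 2: insert ui at [0, 2, 5, 9, 15] -> counters=[1,1,1,0,0,1,0,1,1,1,0,0,0,0,0,2,0,1,0]
Step 3: insert v at [1, 2, 16, 17, 18] -> counters=[1,2,2,0,0,1,0,1,1,1,0,0,0,0,0,2,1,2,1]
Step 4: insert v at [1, 2, 16, 17, 18] -> counters=[1,3,3,0,0,1,0,1,1,1,0,0,0,0,0,2,2,3,2]
Step 5: insert fk at [1, 7, 8, 15, 17] -> counters=[1,4,3,0,0,1,0,2,2,1,0,0,0,0,0,3,2,4,2]
Step 6: delete fk at [1, 7, 8, 15, 17] -> counters=[1,3,3,0,0,1,0,1,1,1,0,0,0,0,0,2,2,3,2]
Step 7: delete ui at [0, 2, 5, 9, 15] -> counters=[0,3,2,0,0,0,0,1,1,0,0,0,0,0,0,1,2,3,2]
Step 8: insert fk at [1, 7, 8, 15, 17] -> counters=[0,4,2,0,0,0,0,2,2,0,0,0,0,0,0,2,2,4,2]
Step 9: delete fk at [1, 7, 8, 15, 17] -> counters=[0,3,2,0,0,0,0,1,1,0,0,0,0,0,0,1,2,3,2]
Step 10: insert ui at [0, 2, 5, 9, 15] -> counters=[1,3,3,0,0,1,0,1,1,1,0,0,0,0,0,2,2,3,2]
Step 11: insert fk at [1, 7, 8, 15, 17] -> counters=[1,4,3,0,0,1,0,2,2,1,0,0,0,0,0,3,2,4,2]
Step 12: delete v at [1, 2, 16, 17, 18] -> counters=[1,3,2,0,0,1,0,2,2,1,0,0,0,0,0,3,1,3,1]
Step 13: insert fk at [1, 7, 8, 15, 17] -> counters=[1,4,2,0,0,1,0,3,3,1,0,0,0,0,0,4,1,4,1]
Step 14: insert fk at [1, 7, 8, 15, 17] -> counters=[1,5,2,0,0,1,0,4,4,1,0,0,0,0,0,5,1,5,1]
Step 15: delete v at [1, 2, 16, 17, 18] -> counters=[1,4,1,0,0,1,0,4,4,1,0,0,0,0,0,5,0,4,0]
Step 16: insert ui at [0, 2, 5, 9, 15] -> counters=[2,4,2,0,0,2,0,4,4,2,0,0,0,0,0,6,0,4,0]
Step 17: delete fk at [1, 7, 8, 15, 17] -> counters=[2,3,2,0,0,2,0,3,3,2,0,0,0,0,0,5,0,3,0]
Step 18: delete fk at [1, 7, 8, 15, 17] -> counters=[2,2,2,0,0,2,0,2,2,2,0,0,0,0,0,4,0,2,0]
Step 19: insert fk at [1, 7, 8, 15, 17] -> counters=[2,3,2,0,0,2,0,3,3,2,0,0,0,0,0,5,0,3,0]
Step 20: delete ui at [0, 2, 5, 9, 15] -> counters=[1,3,1,0,0,1,0,3,3,1,0,0,0,0,0,4,0,3,0]
Step 21: insert fk at [1, 7, 8, 15, 17] -> counters=[1,4,1,0,0,1,0,4,4,1,0,0,0,0,0,5,0,4,0]
Step 22: insert v at [1, 2, 16, 17, 18] -> counters=[1,5,2,0,0,1,0,4,4,1,0,0,0,0,0,5,1,5,1]
Step 23: delete v at [1, 2, 16, 17, 18] -> counters=[1,4,1,0,0,1,0,4,4,1,0,0,0,0,0,5,0,4,0]
Step 24: insert fk at [1, 7, 8, 15, 17] -> counters=[1,5,1,0,0,1,0,5,5,1,0,0,0,0,0,6,0,5,0]
Final counters=[1,5,1,0,0,1,0,5,5,1,0,0,0,0,0,6,0,5,0] -> 9 nonzero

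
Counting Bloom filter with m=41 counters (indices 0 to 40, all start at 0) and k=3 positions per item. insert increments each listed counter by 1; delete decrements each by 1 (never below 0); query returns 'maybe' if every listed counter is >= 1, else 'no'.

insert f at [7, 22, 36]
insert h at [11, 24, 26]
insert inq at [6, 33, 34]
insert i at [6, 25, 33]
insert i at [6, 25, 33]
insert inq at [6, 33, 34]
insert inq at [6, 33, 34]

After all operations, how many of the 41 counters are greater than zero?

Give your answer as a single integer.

Answer: 10

Derivation:
Step 1: insert f at [7, 22, 36] -> counters=[0,0,0,0,0,0,0,1,0,0,0,0,0,0,0,0,0,0,0,0,0,0,1,0,0,0,0,0,0,0,0,0,0,0,0,0,1,0,0,0,0]
Step 2: insert h at [11, 24, 26] -> counters=[0,0,0,0,0,0,0,1,0,0,0,1,0,0,0,0,0,0,0,0,0,0,1,0,1,0,1,0,0,0,0,0,0,0,0,0,1,0,0,0,0]
Step 3: insert inq at [6, 33, 34] -> counters=[0,0,0,0,0,0,1,1,0,0,0,1,0,0,0,0,0,0,0,0,0,0,1,0,1,0,1,0,0,0,0,0,0,1,1,0,1,0,0,0,0]
Step 4: insert i at [6, 25, 33] -> counters=[0,0,0,0,0,0,2,1,0,0,0,1,0,0,0,0,0,0,0,0,0,0,1,0,1,1,1,0,0,0,0,0,0,2,1,0,1,0,0,0,0]
Step 5: insert i at [6, 25, 33] -> counters=[0,0,0,0,0,0,3,1,0,0,0,1,0,0,0,0,0,0,0,0,0,0,1,0,1,2,1,0,0,0,0,0,0,3,1,0,1,0,0,0,0]
Step 6: insert inq at [6, 33, 34] -> counters=[0,0,0,0,0,0,4,1,0,0,0,1,0,0,0,0,0,0,0,0,0,0,1,0,1,2,1,0,0,0,0,0,0,4,2,0,1,0,0,0,0]
Step 7: insert inq at [6, 33, 34] -> counters=[0,0,0,0,0,0,5,1,0,0,0,1,0,0,0,0,0,0,0,0,0,0,1,0,1,2,1,0,0,0,0,0,0,5,3,0,1,0,0,0,0]
Final counters=[0,0,0,0,0,0,5,1,0,0,0,1,0,0,0,0,0,0,0,0,0,0,1,0,1,2,1,0,0,0,0,0,0,5,3,0,1,0,0,0,0] -> 10 nonzero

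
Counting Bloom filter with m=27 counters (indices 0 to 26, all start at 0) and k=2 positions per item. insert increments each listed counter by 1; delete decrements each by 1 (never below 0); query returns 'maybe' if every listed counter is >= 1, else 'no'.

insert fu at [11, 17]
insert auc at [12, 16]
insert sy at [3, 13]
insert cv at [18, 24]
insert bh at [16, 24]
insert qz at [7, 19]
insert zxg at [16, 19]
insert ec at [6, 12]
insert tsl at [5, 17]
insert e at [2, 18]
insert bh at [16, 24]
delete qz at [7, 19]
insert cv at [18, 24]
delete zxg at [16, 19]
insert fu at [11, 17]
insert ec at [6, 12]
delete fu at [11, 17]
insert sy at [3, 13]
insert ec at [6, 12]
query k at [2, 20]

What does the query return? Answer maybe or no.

Step 1: insert fu at [11, 17] -> counters=[0,0,0,0,0,0,0,0,0,0,0,1,0,0,0,0,0,1,0,0,0,0,0,0,0,0,0]
Step 2: insert auc at [12, 16] -> counters=[0,0,0,0,0,0,0,0,0,0,0,1,1,0,0,0,1,1,0,0,0,0,0,0,0,0,0]
Step 3: insert sy at [3, 13] -> counters=[0,0,0,1,0,0,0,0,0,0,0,1,1,1,0,0,1,1,0,0,0,0,0,0,0,0,0]
Step 4: insert cv at [18, 24] -> counters=[0,0,0,1,0,0,0,0,0,0,0,1,1,1,0,0,1,1,1,0,0,0,0,0,1,0,0]
Step 5: insert bh at [16, 24] -> counters=[0,0,0,1,0,0,0,0,0,0,0,1,1,1,0,0,2,1,1,0,0,0,0,0,2,0,0]
Step 6: insert qz at [7, 19] -> counters=[0,0,0,1,0,0,0,1,0,0,0,1,1,1,0,0,2,1,1,1,0,0,0,0,2,0,0]
Step 7: insert zxg at [16, 19] -> counters=[0,0,0,1,0,0,0,1,0,0,0,1,1,1,0,0,3,1,1,2,0,0,0,0,2,0,0]
Step 8: insert ec at [6, 12] -> counters=[0,0,0,1,0,0,1,1,0,0,0,1,2,1,0,0,3,1,1,2,0,0,0,0,2,0,0]
Step 9: insert tsl at [5, 17] -> counters=[0,0,0,1,0,1,1,1,0,0,0,1,2,1,0,0,3,2,1,2,0,0,0,0,2,0,0]
Step 10: insert e at [2, 18] -> counters=[0,0,1,1,0,1,1,1,0,0,0,1,2,1,0,0,3,2,2,2,0,0,0,0,2,0,0]
Step 11: insert bh at [16, 24] -> counters=[0,0,1,1,0,1,1,1,0,0,0,1,2,1,0,0,4,2,2,2,0,0,0,0,3,0,0]
Step 12: delete qz at [7, 19] -> counters=[0,0,1,1,0,1,1,0,0,0,0,1,2,1,0,0,4,2,2,1,0,0,0,0,3,0,0]
Step 13: insert cv at [18, 24] -> counters=[0,0,1,1,0,1,1,0,0,0,0,1,2,1,0,0,4,2,3,1,0,0,0,0,4,0,0]
Step 14: delete zxg at [16, 19] -> counters=[0,0,1,1,0,1,1,0,0,0,0,1,2,1,0,0,3,2,3,0,0,0,0,0,4,0,0]
Step 15: insert fu at [11, 17] -> counters=[0,0,1,1,0,1,1,0,0,0,0,2,2,1,0,0,3,3,3,0,0,0,0,0,4,0,0]
Step 16: insert ec at [6, 12] -> counters=[0,0,1,1,0,1,2,0,0,0,0,2,3,1,0,0,3,3,3,0,0,0,0,0,4,0,0]
Step 17: delete fu at [11, 17] -> counters=[0,0,1,1,0,1,2,0,0,0,0,1,3,1,0,0,3,2,3,0,0,0,0,0,4,0,0]
Step 18: insert sy at [3, 13] -> counters=[0,0,1,2,0,1,2,0,0,0,0,1,3,2,0,0,3,2,3,0,0,0,0,0,4,0,0]
Step 19: insert ec at [6, 12] -> counters=[0,0,1,2,0,1,3,0,0,0,0,1,4,2,0,0,3,2,3,0,0,0,0,0,4,0,0]
Query k: check counters[2]=1 counters[20]=0 -> no

Answer: no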